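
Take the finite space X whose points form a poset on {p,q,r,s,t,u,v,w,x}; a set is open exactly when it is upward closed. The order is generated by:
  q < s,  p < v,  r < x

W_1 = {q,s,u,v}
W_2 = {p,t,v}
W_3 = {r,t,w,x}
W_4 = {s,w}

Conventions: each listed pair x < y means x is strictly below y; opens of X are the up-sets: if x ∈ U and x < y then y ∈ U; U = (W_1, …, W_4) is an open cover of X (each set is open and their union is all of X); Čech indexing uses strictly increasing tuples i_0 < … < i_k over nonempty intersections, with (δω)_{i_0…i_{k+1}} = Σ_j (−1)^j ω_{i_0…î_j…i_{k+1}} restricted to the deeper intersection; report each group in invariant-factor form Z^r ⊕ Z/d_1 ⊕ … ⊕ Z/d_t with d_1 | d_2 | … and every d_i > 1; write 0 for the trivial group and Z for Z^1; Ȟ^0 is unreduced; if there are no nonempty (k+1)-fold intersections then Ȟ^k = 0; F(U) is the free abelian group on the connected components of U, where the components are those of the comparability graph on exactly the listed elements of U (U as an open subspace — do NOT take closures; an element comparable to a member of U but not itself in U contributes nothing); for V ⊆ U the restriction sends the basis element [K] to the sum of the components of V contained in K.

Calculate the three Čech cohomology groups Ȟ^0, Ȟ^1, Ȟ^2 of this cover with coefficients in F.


Ȟ^0 ≅ Z^6, Ȟ^1 ≅ 0, Ȟ^2 ≅ 0

nerve simplices:
  W12={v} W14={s} W23={t} W34={w}
components per intersection:
  W1: {q,s} {u} {v}
  W2: {p,v} {t}
  W3: {r,x} {t} {w}
  W4: {s} {w}
  W12: {v}
  W14: {s}
  W23: {t}
  W34: {w}
C dims 10,4; δ0: rk 4, SNF 1^4
degree 0: 10−4−0 = 6 → Ȟ^0 ≅ Z^6
degree 1: 4−0−4 = 0 → Ȟ^1 ≅ 0
degree 2: 0−0−0 = 0 → Ȟ^2 ≅ 0


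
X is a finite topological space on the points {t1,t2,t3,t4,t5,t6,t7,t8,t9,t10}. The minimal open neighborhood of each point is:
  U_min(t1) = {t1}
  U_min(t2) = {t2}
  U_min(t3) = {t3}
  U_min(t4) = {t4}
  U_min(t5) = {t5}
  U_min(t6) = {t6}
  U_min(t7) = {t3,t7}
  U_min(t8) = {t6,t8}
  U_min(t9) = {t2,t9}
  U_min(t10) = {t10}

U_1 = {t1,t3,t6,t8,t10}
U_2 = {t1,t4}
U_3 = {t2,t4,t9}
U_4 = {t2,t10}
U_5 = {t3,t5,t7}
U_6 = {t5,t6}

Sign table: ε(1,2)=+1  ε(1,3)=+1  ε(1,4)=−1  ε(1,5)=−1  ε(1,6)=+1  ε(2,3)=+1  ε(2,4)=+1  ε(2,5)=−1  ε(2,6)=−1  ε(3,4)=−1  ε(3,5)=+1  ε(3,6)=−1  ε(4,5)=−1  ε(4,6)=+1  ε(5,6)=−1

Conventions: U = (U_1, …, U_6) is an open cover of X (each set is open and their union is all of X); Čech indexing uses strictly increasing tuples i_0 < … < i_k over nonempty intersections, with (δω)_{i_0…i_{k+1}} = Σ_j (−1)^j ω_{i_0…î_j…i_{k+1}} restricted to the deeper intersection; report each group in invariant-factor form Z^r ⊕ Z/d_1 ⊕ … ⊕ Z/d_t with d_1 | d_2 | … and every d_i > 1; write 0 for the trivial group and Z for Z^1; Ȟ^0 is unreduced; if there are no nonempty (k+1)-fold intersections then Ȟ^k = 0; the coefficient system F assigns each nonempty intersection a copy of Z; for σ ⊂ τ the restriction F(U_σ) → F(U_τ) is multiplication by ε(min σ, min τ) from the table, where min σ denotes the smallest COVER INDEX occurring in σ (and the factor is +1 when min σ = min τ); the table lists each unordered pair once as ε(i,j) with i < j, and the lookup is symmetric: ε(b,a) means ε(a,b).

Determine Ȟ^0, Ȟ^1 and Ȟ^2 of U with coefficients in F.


Ȟ^0 = Z, Ȟ^1 = Z^2 and Ȟ^2 = 0

cover nerve:
  U12={t1} U14={t10} U15={t3} U16={t6} U23={t4} U34={t2} U56={t5}
C dims 6,7; δ0: rk 5, SNF 1^5
Ȟ^0: (6−5)−0=1 ⇒ Z
Ȟ^1: (7−0)−5=2 ⇒ Z^2
Ȟ^2: (0−0)−0=0 ⇒ 0


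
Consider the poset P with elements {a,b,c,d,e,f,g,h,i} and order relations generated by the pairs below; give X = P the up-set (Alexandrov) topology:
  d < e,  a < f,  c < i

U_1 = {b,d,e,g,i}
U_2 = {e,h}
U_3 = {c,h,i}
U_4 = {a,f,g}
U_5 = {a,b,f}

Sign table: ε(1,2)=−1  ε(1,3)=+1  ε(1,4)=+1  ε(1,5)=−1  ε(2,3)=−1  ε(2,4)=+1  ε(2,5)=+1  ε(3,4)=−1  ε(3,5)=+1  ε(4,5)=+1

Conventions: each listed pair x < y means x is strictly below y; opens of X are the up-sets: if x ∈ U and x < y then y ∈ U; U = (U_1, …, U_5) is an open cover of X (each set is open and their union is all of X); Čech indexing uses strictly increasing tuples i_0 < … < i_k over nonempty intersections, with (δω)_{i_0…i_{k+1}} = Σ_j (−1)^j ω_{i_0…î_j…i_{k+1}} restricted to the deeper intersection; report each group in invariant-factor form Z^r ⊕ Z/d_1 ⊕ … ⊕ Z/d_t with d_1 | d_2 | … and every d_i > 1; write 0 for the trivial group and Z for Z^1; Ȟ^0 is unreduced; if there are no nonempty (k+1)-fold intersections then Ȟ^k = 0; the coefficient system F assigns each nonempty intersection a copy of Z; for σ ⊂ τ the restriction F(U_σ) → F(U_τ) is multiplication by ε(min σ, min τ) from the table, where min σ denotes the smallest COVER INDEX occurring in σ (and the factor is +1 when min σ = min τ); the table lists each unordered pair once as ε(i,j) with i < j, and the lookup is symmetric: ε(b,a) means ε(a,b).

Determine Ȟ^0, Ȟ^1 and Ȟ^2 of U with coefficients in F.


Ȟ^0 = 0; Ȟ^1 = Z ⊕ Z/2; Ȟ^2 = 0

cover nerve:
  U12={e} U13={i} U14={g} U15={b} U23={h} U45={a,f}
C dims 5,6; δ0: rk 5, SNF 1^4·2
Ȟ^0: (5−5)−0=0 ⇒ 0
Ȟ^1: (6−0)−5=1 plus torsion [2] ⇒ Z ⊕ Z/2
Ȟ^2: (0−0)−0=0 ⇒ 0


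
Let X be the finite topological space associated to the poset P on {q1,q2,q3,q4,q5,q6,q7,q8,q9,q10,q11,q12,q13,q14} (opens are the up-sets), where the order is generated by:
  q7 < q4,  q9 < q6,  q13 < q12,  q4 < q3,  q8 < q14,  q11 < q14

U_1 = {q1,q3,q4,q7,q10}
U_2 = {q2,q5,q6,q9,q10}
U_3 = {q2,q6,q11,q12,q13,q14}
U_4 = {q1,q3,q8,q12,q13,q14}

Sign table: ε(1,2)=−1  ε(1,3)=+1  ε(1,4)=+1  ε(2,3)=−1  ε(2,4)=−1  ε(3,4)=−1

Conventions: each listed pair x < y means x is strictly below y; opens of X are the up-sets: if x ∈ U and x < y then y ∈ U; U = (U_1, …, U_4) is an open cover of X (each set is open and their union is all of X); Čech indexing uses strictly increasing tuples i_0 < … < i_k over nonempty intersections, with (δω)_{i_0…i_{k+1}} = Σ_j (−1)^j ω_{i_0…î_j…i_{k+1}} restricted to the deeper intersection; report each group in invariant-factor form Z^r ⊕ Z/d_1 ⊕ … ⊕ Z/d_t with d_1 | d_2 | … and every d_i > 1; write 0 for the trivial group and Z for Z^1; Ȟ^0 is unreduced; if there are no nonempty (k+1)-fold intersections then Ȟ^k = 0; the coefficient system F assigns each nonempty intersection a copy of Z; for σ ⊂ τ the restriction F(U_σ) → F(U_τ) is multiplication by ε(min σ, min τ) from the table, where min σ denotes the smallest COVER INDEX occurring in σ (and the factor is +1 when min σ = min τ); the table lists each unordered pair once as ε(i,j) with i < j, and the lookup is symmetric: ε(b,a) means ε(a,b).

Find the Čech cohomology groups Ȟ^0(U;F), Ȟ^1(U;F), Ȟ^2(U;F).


nonempty intersections:
  U12={q10} U14={q1,q3} U23={q2,q6} U34={q12,q13,q14}
C dims 4,4; δ0: rk 4, SNF 1^3·2
Ȟ^0: (4−4)−0=0 ⇒ 0
Ȟ^1: (4−0)−4=0 plus torsion [2] ⇒ Z/2
Ȟ^2: (0−0)−0=0 ⇒ 0

Ȟ^0 ≅ 0, Ȟ^1 ≅ Z/2, Ȟ^2 ≅ 0


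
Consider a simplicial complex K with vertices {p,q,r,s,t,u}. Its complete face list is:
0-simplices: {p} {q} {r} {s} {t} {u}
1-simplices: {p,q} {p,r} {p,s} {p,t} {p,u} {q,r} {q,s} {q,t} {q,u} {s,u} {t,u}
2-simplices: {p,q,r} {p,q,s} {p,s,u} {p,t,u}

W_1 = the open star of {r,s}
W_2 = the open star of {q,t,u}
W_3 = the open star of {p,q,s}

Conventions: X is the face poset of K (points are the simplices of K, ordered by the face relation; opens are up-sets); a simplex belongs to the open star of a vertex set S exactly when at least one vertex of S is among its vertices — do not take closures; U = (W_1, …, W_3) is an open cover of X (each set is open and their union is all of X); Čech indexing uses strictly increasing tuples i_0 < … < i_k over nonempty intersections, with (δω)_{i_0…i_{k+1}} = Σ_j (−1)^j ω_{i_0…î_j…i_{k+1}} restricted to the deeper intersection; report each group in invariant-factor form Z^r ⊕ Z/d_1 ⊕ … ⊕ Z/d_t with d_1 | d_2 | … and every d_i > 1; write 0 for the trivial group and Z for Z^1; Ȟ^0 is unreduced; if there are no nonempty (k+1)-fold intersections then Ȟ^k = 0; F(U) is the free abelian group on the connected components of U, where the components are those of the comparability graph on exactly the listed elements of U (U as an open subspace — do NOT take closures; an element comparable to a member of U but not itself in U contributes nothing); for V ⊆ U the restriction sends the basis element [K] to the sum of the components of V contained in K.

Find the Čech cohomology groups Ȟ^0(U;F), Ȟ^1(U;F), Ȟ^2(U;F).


nonempty intersections:
  W1={{r},{s},{p,r},{p,s},{q,r},{q,s},{s,u},{p,q,r},{p,q,s},{p,s,u}} W2={{q},{t},{u},{p,q},{p,t},{p,u},{q,r},{q,s},{q,t},{q,u},{s,u},{t,u},{p,q,r},{p,q,s},{p,s,u},{p,t,u}} W3={{p},{q},{s},{p,q},{p,r},{p,s},{p,t},{p,u},{q,r},{q,s},{q,t},{q,u},{s,u},{p,q,r},{p,q,s},{p,s,u},{p,t,u}}
  W12={{q,r},{q,s},{s,u},{p,q,r},{p,q,s},{p,s,u}} W13={{s},{p,r},{p,s},{q,r},{q,s},{s,u},{p,q,r},{p,q,s},{p,s,u}} W23={{q},{p,q},{p,t},{p,u},{q,r},{q,s},{q,t},{q,u},{s,u},{p,q,r},{p,q,s},{p,s,u},{p,t,u}}
  W123={{q,r},{q,s},{s,u},{p,q,r},{p,q,s},{p,s,u}}
components per intersection:
  W1: {{r},{p,r},{q,r},{p,q,r}} {{s},{p,s},{q,s},{s,u},{p,q,s},{p,s,u}}
  W2: {{q},{t},{u},{p,q},{p,t},{p,u},{q,r},{q,s},{q,t},{q,u},{s,u},{t,u},{p,q,r},{p,q,s},{p,s,u},{p,t,u}}
  W3: {{p},{q},{s},{p,q},{p,r},{p,s},{p,t},{p,u},{q,r},{q,s},{q,t},{q,u},{s,u},{p,q,r},{p,q,s},{p,s,u},{p,t,u}}
  W12: {{q,r},{p,q,r}} {{q,s},{p,q,s}} {{s,u},{p,s,u}}
  W13: {{s},{p,s},{q,s},{s,u},{p,q,s},{p,s,u}} {{p,r},{q,r},{p,q,r}}
  W23: {{q},{p,q},{q,r},{q,s},{q,t},{q,u},{p,q,r},{p,q,s}} {{p,t},{p,u},{s,u},{p,s,u},{p,t,u}}
  W123: {{q,r},{p,q,r}} {{q,s},{p,q,s}} {{s,u},{p,s,u}}
C dims 4,7,3; δ0: rk 3, SNF 1^3; δ1: rk 3, SNF 1^3
Ȟ^0: (4−3)−0=1 ⇒ Z
Ȟ^1: (7−3)−3=1 ⇒ Z
Ȟ^2: (3−0)−3=0 ⇒ 0

Ȟ^0 ≅ Z, Ȟ^1 ≅ Z, Ȟ^2 ≅ 0


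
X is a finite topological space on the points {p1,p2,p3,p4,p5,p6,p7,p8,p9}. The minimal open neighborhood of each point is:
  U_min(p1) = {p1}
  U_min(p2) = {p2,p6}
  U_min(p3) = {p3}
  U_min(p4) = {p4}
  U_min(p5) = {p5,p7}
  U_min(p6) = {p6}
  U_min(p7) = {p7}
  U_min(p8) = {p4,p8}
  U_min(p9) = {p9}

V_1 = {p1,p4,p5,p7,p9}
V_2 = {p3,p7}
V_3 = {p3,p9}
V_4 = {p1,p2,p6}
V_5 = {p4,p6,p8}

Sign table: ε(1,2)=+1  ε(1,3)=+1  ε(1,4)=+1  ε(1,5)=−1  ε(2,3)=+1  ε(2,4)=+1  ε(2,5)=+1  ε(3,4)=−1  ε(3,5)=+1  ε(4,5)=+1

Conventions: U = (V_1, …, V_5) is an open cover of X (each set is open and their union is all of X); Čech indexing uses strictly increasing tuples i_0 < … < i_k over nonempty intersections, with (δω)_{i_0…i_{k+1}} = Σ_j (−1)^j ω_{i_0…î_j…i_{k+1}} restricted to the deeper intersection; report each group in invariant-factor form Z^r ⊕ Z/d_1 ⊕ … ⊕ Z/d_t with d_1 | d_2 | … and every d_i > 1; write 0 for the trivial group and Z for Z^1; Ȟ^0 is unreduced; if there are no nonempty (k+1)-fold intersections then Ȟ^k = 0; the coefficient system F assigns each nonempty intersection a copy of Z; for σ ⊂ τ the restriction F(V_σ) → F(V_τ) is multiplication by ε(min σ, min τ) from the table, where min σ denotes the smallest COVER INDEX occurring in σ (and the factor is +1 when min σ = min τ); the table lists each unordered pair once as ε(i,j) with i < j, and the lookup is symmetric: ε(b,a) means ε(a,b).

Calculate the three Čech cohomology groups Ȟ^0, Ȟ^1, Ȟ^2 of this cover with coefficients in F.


Ȟ^0(U;F) ≅ 0, Ȟ^1(U;F) ≅ Z ⊕ Z/2, Ȟ^2(U;F) ≅ 0

nerve simplices:
  V12={p7} V13={p9} V14={p1} V15={p4} V23={p3} V45={p6}
C dims 5,6; δ0: rk 5, SNF 1^4·2
degree 0: 5−5−0 = 0 → Ȟ^0 ≅ 0
degree 1: 6−0−5 = 1 plus torsion [2] → Ȟ^1 ≅ Z ⊕ Z/2
degree 2: 0−0−0 = 0 → Ȟ^2 ≅ 0


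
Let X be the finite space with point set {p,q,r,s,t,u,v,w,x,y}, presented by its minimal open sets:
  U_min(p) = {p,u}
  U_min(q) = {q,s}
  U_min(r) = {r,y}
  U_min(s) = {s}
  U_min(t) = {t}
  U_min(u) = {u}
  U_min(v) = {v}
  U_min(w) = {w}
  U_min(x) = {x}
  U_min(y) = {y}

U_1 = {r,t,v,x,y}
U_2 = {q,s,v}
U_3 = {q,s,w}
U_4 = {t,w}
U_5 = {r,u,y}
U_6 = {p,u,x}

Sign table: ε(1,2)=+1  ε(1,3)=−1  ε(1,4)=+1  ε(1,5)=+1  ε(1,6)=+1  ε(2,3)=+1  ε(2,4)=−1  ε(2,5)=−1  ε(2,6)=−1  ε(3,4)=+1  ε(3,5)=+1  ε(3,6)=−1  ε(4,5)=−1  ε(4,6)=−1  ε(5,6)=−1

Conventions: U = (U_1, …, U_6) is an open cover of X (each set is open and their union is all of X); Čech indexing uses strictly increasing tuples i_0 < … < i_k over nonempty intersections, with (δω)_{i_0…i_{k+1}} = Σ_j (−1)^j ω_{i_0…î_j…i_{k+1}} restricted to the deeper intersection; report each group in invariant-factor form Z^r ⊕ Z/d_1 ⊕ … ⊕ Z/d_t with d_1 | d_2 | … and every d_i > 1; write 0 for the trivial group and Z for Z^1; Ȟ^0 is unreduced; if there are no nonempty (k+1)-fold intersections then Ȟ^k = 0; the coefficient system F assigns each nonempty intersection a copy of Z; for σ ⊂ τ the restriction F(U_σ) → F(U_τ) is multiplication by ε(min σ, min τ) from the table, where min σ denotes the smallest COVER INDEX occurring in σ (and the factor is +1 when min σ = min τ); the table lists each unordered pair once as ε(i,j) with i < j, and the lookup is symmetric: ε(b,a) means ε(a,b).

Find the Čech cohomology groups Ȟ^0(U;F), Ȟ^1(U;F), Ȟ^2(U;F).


Ȟ^0(U;F) ≅ 0, Ȟ^1(U;F) ≅ Z ⊕ Z/2 and Ȟ^2(U;F) ≅ 0

nonempty intersections:
  U12={v} U14={t} U15={r,y} U16={x} U23={q,s} U34={w} U56={u}
C dims 6,7; δ0: rk 6, SNF 1^5·2
Ȟ^0: (6−6)−0=0 ⇒ 0
Ȟ^1: (7−0)−6=1 plus torsion [2] ⇒ Z ⊕ Z/2
Ȟ^2: (0−0)−0=0 ⇒ 0


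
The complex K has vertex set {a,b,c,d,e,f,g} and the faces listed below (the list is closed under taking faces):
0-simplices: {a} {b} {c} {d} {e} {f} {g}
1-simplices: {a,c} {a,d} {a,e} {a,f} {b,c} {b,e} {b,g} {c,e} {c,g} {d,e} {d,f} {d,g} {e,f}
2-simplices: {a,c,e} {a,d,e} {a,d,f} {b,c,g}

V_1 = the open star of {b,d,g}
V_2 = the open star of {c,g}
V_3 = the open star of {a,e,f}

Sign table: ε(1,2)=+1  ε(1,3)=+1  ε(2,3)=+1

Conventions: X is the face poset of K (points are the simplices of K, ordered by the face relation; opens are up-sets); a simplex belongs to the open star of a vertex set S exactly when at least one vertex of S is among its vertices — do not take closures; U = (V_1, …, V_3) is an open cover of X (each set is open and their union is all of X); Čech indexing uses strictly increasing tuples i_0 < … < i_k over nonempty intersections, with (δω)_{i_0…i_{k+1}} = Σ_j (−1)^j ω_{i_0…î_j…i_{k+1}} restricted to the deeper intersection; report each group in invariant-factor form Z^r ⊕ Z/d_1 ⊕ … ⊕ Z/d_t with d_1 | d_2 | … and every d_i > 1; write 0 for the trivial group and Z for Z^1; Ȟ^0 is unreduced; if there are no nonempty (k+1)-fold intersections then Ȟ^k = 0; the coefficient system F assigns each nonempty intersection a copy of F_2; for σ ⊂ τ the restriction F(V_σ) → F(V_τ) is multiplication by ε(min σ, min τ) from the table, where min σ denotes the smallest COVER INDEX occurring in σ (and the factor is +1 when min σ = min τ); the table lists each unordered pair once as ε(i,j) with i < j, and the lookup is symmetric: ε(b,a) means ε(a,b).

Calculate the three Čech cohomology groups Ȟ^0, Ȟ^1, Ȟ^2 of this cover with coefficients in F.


Ȟ^0 ≅ Z/2, Ȟ^1 ≅ Z/2, Ȟ^2 ≅ 0

cover nerve:
  V1={{b},{d},{g},{a,d},{b,c},{b,e},{b,g},{c,g},{d,e},{d,f},{d,g},{a,d,e},{a,d,f},{b,c,g}} V2={{c},{g},{a,c},{b,c},{b,g},{c,e},{c,g},{d,g},{a,c,e},{b,c,g}} V3={{a},{e},{f},{a,c},{a,d},{a,e},{a,f},{b,e},{c,e},{d,e},{d,f},{e,f},{a,c,e},{a,d,e},{a,d,f}}
  V12={{g},{b,c},{b,g},{c,g},{d,g},{b,c,g}} V13={{a,d},{b,e},{d,e},{d,f},{a,d,e},{a,d,f}} V23={{a,c},{c,e},{a,c,e}}
C dims 3,3; δ0: rk_F2 2
Ȟ^0: (3−2)−0=1 ⇒ Z/2
Ȟ^1: (3−0)−2=1 ⇒ Z/2
Ȟ^2: (0−0)−0=0 ⇒ 0


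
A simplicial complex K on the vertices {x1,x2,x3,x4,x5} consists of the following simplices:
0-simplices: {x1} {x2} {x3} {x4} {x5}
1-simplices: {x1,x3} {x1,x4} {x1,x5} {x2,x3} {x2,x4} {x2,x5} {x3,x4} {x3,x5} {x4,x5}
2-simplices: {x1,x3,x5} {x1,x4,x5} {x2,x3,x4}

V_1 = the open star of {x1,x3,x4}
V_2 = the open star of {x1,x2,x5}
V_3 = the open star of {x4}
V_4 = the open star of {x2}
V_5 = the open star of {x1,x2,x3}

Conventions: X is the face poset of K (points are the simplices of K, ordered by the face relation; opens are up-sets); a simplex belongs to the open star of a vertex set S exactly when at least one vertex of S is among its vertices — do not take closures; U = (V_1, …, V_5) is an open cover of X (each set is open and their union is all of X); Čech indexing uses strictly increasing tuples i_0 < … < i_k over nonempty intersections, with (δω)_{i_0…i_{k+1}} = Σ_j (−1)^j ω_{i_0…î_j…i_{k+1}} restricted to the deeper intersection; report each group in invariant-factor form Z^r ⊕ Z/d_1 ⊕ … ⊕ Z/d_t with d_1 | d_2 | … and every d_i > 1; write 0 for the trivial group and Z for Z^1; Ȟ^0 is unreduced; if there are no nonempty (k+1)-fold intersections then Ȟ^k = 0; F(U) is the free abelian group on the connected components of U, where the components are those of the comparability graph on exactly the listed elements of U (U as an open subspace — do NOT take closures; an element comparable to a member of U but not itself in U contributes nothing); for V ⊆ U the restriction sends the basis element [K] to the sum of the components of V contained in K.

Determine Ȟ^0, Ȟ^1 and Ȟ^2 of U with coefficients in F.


intersection data:
  V1={{x1},{x3},{x4},{x1,x3},{x1,x4},{x1,x5},{x2,x3},{x2,x4},{x3,x4},{x3,x5},{x4,x5},{x1,x3,x5},{x1,x4,x5},{x2,x3,x4}} V2={{x1},{x2},{x5},{x1,x3},{x1,x4},{x1,x5},{x2,x3},{x2,x4},{x2,x5},{x3,x5},{x4,x5},{x1,x3,x5},{x1,x4,x5},{x2,x3,x4}} V3={{x4},{x1,x4},{x2,x4},{x3,x4},{x4,x5},{x1,x4,x5},{x2,x3,x4}} V4={{x2},{x2,x3},{x2,x4},{x2,x5},{x2,x3,x4}} V5={{x1},{x2},{x3},{x1,x3},{x1,x4},{x1,x5},{x2,x3},{x2,x4},{x2,x5},{x3,x4},{x3,x5},{x1,x3,x5},{x1,x4,x5},{x2,x3,x4}}
  V12={{x1},{x1,x3},{x1,x4},{x1,x5},{x2,x3},{x2,x4},{x3,x5},{x4,x5},{x1,x3,x5},{x1,x4,x5},{x2,x3,x4}} V13={{x4},{x1,x4},{x2,x4},{x3,x4},{x4,x5},{x1,x4,x5},{x2,x3,x4}} V14={{x2,x3},{x2,x4},{x2,x3,x4}} V15={{x1},{x3},{x1,x3},{x1,x4},{x1,x5},{x2,x3},{x2,x4},{x3,x4},{x3,x5},{x1,x3,x5},{x1,x4,x5},{x2,x3,x4}} V23={{x1,x4},{x2,x4},{x4,x5},{x1,x4,x5},{x2,x3,x4}} V24={{x2},{x2,x3},{x2,x4},{x2,x5},{x2,x3,x4}} V25={{x1},{x2},{x1,x3},{x1,x4},{x1,x5},{x2,x3},{x2,x4},{x2,x5},{x3,x5},{x1,x3,x5},{x1,x4,x5},{x2,x3,x4}} V34={{x2,x4},{x2,x3,x4}} V35={{x1,x4},{x2,x4},{x3,x4},{x1,x4,x5},{x2,x3,x4}} V45={{x2},{x2,x3},{x2,x4},{x2,x5},{x2,x3,x4}}
  V123={{x1,x4},{x2,x4},{x4,x5},{x1,x4,x5},{x2,x3,x4}} V124={{x2,x3},{x2,x4},{x2,x3,x4}} V125={{x1},{x1,x3},{x1,x4},{x1,x5},{x2,x3},{x2,x4},{x3,x5},{x1,x3,x5},{x1,x4,x5},{x2,x3,x4}} V134={{x2,x4},{x2,x3,x4}} V135={{x1,x4},{x2,x4},{x3,x4},{x1,x4,x5},{x2,x3,x4}} V145={{x2,x3},{x2,x4},{x2,x3,x4}} V234={{x2,x4},{x2,x3,x4}} V235={{x1,x4},{x2,x4},{x1,x4,x5},{x2,x3,x4}} V245={{x2},{x2,x3},{x2,x4},{x2,x5},{x2,x3,x4}} V345={{x2,x4},{x2,x3,x4}}
  V1234={{x2,x4},{x2,x3,x4}} V1235={{x1,x4},{x2,x4},{x1,x4,x5},{x2,x3,x4}} V1245={{x2,x3},{x2,x4},{x2,x3,x4}} V1345={{x2,x4},{x2,x3,x4}} V2345={{x2,x4},{x2,x3,x4}}
  V12345={{x2,x4},{x2,x3,x4}}
components per intersection:
  V1: {{x1},{x3},{x4},{x1,x3},{x1,x4},{x1,x5},{x2,x3},{x2,x4},{x3,x4},{x3,x5},{x4,x5},{x1,x3,x5},{x1,x4,x5},{x2,x3,x4}}
  V2: {{x1},{x2},{x5},{x1,x3},{x1,x4},{x1,x5},{x2,x3},{x2,x4},{x2,x5},{x3,x5},{x4,x5},{x1,x3,x5},{x1,x4,x5},{x2,x3,x4}}
  V3: {{x4},{x1,x4},{x2,x4},{x3,x4},{x4,x5},{x1,x4,x5},{x2,x3,x4}}
  V4: {{x2},{x2,x3},{x2,x4},{x2,x5},{x2,x3,x4}}
  V5: {{x1},{x2},{x3},{x1,x3},{x1,x4},{x1,x5},{x2,x3},{x2,x4},{x2,x5},{x3,x4},{x3,x5},{x1,x3,x5},{x1,x4,x5},{x2,x3,x4}}
  V12: {{x1},{x1,x3},{x1,x4},{x1,x5},{x3,x5},{x4,x5},{x1,x3,x5},{x1,x4,x5}} {{x2,x3},{x2,x4},{x2,x3,x4}}
  V13: {{x4},{x1,x4},{x2,x4},{x3,x4},{x4,x5},{x1,x4,x5},{x2,x3,x4}}
  V14: {{x2,x3},{x2,x4},{x2,x3,x4}}
  V15: {{x1},{x3},{x1,x3},{x1,x4},{x1,x5},{x2,x3},{x2,x4},{x3,x4},{x3,x5},{x1,x3,x5},{x1,x4,x5},{x2,x3,x4}}
  V23: {{x1,x4},{x4,x5},{x1,x4,x5}} {{x2,x4},{x2,x3,x4}}
  V24: {{x2},{x2,x3},{x2,x4},{x2,x5},{x2,x3,x4}}
  V25: {{x1},{x1,x3},{x1,x4},{x1,x5},{x3,x5},{x1,x3,x5},{x1,x4,x5}} {{x2},{x2,x3},{x2,x4},{x2,x5},{x2,x3,x4}}
  V34: {{x2,x4},{x2,x3,x4}}
  V35: {{x1,x4},{x1,x4,x5}} {{x2,x4},{x3,x4},{x2,x3,x4}}
  V45: {{x2},{x2,x3},{x2,x4},{x2,x5},{x2,x3,x4}}
  V123: {{x1,x4},{x4,x5},{x1,x4,x5}} {{x2,x4},{x2,x3,x4}}
  V124: {{x2,x3},{x2,x4},{x2,x3,x4}}
  V125: {{x1},{x1,x3},{x1,x4},{x1,x5},{x3,x5},{x1,x3,x5},{x1,x4,x5}} {{x2,x3},{x2,x4},{x2,x3,x4}}
  V134: {{x2,x4},{x2,x3,x4}}
  V135: {{x1,x4},{x1,x4,x5}} {{x2,x4},{x3,x4},{x2,x3,x4}}
  V145: {{x2,x3},{x2,x4},{x2,x3,x4}}
  V234: {{x2,x4},{x2,x3,x4}}
  V235: {{x1,x4},{x1,x4,x5}} {{x2,x4},{x2,x3,x4}}
  V245: {{x2},{x2,x3},{x2,x4},{x2,x5},{x2,x3,x4}}
  V345: {{x2,x4},{x2,x3,x4}}
  V1234: {{x2,x4},{x2,x3,x4}}
  V1235: {{x1,x4},{x1,x4,x5}} {{x2,x4},{x2,x3,x4}}
  V1245: {{x2,x3},{x2,x4},{x2,x3,x4}}
  V1345: {{x2,x4},{x2,x3,x4}}
  V2345: {{x2,x4},{x2,x3,x4}}
  V12345: {{x2,x4},{x2,x3,x4}}
C dims 5,14,14,6; δ0: rk 4, SNF 1^4; δ1: rk 9, SNF 1^9; δ2: rk 5, SNF 1^5
Ȟ^0 = (5 − 4) − 0 = 1, so Ȟ^0 ≅ Z
Ȟ^1 = (14 − 9) − 4 = 1, so Ȟ^1 ≅ Z
Ȟ^2 = (14 − 5) − 9 = 0, so Ȟ^2 ≅ 0

Ȟ^0(U;F) ≅ Z, Ȟ^1(U;F) ≅ Z and Ȟ^2(U;F) ≅ 0


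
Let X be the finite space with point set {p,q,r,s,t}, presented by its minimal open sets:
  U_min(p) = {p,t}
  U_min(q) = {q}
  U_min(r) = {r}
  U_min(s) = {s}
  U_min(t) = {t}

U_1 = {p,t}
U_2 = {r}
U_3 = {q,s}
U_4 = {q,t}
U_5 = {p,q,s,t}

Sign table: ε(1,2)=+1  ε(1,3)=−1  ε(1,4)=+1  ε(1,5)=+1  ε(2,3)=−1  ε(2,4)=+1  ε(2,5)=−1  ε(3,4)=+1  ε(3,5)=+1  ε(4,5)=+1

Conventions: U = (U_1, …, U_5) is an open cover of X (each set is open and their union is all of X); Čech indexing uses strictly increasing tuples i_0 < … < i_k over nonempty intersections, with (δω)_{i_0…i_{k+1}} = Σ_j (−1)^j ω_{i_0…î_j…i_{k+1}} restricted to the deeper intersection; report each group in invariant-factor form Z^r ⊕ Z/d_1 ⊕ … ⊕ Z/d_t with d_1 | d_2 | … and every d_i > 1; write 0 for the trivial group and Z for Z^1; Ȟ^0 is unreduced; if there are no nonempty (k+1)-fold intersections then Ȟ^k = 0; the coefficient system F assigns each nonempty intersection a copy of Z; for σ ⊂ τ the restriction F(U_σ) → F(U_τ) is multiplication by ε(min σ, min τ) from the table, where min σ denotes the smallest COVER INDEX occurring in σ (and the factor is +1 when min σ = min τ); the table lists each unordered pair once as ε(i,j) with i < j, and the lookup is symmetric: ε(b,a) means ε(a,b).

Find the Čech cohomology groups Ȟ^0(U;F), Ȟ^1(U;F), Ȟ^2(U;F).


Ȟ^0 = Z^2,  Ȟ^1 = 0,  Ȟ^2 = 0

cover nerve:
  U14={t} U15={p,t} U34={q} U35={q,s} U45={q,t}
  U145={t} U345={q}
C dims 5,5,2; δ0: rk 3, SNF 1^3; δ1: rk 2, SNF 1^2
Ȟ^0: (5−3)−0=2 ⇒ Z^2
Ȟ^1: (5−2)−3=0 ⇒ 0
Ȟ^2: (2−0)−2=0 ⇒ 0


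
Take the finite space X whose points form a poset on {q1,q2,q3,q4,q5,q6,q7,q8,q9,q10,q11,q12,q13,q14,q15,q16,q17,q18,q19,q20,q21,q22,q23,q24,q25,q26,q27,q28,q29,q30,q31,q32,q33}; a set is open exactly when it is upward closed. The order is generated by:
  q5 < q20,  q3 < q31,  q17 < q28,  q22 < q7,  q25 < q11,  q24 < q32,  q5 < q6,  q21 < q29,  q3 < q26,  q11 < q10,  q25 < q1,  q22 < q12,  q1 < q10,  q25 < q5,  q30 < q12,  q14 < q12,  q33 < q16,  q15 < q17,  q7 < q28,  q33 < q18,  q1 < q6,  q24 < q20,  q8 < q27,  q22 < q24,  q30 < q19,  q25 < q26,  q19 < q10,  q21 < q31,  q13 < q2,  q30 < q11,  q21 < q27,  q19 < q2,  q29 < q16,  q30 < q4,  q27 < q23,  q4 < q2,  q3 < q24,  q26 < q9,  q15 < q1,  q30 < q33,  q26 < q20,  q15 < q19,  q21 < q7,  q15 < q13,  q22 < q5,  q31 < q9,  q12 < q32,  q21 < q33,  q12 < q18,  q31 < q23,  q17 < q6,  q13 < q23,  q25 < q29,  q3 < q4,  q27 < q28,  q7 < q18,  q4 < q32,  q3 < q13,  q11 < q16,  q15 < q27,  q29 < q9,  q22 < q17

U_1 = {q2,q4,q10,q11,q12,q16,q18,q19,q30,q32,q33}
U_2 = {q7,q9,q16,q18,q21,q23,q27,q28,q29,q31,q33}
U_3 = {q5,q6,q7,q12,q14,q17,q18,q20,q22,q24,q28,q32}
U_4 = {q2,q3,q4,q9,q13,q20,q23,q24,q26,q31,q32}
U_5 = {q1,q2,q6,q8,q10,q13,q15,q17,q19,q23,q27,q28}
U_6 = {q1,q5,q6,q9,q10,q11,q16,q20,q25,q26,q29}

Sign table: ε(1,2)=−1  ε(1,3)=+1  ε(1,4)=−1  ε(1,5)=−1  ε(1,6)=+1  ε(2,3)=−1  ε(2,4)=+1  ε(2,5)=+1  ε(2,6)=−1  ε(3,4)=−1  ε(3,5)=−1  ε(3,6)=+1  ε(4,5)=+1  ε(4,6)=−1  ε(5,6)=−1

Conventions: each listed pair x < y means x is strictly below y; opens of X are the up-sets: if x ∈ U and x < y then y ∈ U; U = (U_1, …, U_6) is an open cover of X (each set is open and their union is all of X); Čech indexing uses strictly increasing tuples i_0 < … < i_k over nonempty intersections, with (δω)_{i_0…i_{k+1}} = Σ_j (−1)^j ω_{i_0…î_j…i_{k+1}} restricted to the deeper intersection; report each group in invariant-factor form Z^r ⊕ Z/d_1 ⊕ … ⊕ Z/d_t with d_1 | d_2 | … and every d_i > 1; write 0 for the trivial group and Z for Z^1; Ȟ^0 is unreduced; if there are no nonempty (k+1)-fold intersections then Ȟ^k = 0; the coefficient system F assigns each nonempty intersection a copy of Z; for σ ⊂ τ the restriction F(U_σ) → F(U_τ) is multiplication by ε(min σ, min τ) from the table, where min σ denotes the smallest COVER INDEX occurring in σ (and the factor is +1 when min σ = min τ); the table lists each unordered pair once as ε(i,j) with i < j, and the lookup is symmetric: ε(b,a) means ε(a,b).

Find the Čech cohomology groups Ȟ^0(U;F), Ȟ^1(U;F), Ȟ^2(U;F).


Ȟ^0 = Z, Ȟ^1 = 0 and Ȟ^2 = Z/2

nonempty intersections:
  U12={q16,q18,q33} U13={q12,q18,q32} U14={q2,q4,q32} U15={q2,q10,q19} U16={q10,q11,q16} U23={q7,q18,q28} U24={q9,q23,q31} U25={q23,q27,q28} U26={q9,q16,q29} U34={q20,q24,q32} U35={q6,q17,q28} U36={q5,q6,q20} U45={q2,q13,q23} U46={q9,q20,q26} U56={q1,q6,q10}
  U123={q18} U126={q16} U134={q32} U145={q2} U156={q10} U235={q28} U245={q23} U246={q9} U346={q20} U356={q6}
C dims 6,15,10; δ0: rk 5, SNF 1^5; δ1: rk 10, SNF 1^9·2
Ȟ^0: (6−5)−0=1 ⇒ Z
Ȟ^1: (15−10)−5=0 ⇒ 0
Ȟ^2: (10−0)−10=0 plus torsion [2] ⇒ Z/2


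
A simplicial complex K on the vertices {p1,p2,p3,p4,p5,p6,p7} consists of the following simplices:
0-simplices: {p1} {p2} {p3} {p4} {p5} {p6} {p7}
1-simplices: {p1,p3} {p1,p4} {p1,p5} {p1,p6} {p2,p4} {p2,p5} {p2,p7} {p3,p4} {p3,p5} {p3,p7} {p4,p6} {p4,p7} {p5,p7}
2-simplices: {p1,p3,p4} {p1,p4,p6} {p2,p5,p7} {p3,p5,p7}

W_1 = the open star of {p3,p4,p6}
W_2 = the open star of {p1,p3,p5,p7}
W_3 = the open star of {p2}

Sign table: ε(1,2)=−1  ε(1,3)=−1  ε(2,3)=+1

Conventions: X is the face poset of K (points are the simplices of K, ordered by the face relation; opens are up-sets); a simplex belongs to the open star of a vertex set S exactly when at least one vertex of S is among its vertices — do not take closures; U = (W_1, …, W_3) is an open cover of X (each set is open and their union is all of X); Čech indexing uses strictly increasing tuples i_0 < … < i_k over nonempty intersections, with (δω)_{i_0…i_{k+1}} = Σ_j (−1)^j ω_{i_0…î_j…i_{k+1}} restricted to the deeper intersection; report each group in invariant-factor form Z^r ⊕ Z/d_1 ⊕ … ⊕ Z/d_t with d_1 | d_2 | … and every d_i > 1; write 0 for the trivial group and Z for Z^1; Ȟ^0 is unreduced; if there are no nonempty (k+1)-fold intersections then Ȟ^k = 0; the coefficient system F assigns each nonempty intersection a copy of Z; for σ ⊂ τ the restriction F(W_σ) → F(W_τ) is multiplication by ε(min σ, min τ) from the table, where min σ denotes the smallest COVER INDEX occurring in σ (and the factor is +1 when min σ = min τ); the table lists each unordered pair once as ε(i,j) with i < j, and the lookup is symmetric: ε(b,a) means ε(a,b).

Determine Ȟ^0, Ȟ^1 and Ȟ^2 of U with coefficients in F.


Ȟ^0 = Z; Ȟ^1 = Z; Ȟ^2 = 0

nonempty intersections:
  W1={{p3},{p4},{p6},{p1,p3},{p1,p4},{p1,p6},{p2,p4},{p3,p4},{p3,p5},{p3,p7},{p4,p6},{p4,p7},{p1,p3,p4},{p1,p4,p6},{p3,p5,p7}} W2={{p1},{p3},{p5},{p7},{p1,p3},{p1,p4},{p1,p5},{p1,p6},{p2,p5},{p2,p7},{p3,p4},{p3,p5},{p3,p7},{p4,p7},{p5,p7},{p1,p3,p4},{p1,p4,p6},{p2,p5,p7},{p3,p5,p7}} W3={{p2},{p2,p4},{p2,p5},{p2,p7},{p2,p5,p7}}
  W12={{p3},{p1,p3},{p1,p4},{p1,p6},{p3,p4},{p3,p5},{p3,p7},{p4,p7},{p1,p3,p4},{p1,p4,p6},{p3,p5,p7}} W13={{p2,p4}} W23={{p2,p5},{p2,p7},{p2,p5,p7}}
C dims 3,3; δ0: rk 2, SNF 1^2
Ȟ^0: (3−2)−0=1 ⇒ Z
Ȟ^1: (3−0)−2=1 ⇒ Z
Ȟ^2: (0−0)−0=0 ⇒ 0


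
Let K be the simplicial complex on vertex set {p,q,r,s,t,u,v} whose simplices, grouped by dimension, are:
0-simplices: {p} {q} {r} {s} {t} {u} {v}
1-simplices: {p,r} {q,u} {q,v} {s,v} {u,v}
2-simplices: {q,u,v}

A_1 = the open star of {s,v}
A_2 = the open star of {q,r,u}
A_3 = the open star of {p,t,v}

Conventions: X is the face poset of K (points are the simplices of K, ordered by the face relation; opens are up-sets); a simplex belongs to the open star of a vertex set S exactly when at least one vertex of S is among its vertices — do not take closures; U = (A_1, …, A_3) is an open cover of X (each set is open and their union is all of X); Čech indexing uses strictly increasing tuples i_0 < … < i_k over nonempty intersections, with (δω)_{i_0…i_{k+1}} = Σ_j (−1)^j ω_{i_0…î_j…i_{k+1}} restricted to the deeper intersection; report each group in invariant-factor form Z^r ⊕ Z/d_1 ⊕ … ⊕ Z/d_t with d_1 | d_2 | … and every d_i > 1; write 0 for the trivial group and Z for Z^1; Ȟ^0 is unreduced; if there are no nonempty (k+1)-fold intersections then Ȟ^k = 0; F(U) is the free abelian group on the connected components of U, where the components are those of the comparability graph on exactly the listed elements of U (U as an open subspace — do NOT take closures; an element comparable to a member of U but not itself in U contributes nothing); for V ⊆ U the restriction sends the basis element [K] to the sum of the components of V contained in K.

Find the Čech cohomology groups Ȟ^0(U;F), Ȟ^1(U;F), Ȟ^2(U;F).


nerve simplices:
  A1={{s},{v},{q,v},{s,v},{u,v},{q,u,v}} A2={{q},{r},{u},{p,r},{q,u},{q,v},{u,v},{q,u,v}} A3={{p},{t},{v},{p,r},{q,v},{s,v},{u,v},{q,u,v}}
  A12={{q,v},{u,v},{q,u,v}} A13={{v},{q,v},{s,v},{u,v},{q,u,v}} A23={{p,r},{q,v},{u,v},{q,u,v}}
  A123={{q,v},{u,v},{q,u,v}}
components per intersection:
  A1: {{s},{v},{q,v},{s,v},{u,v},{q,u,v}}
  A2: {{q},{u},{q,u},{q,v},{u,v},{q,u,v}} {{r},{p,r}}
  A3: {{p},{p,r}} {{t}} {{v},{q,v},{s,v},{u,v},{q,u,v}}
  A12: {{q,v},{u,v},{q,u,v}}
  A13: {{v},{q,v},{s,v},{u,v},{q,u,v}}
  A23: {{p,r}} {{q,v},{u,v},{q,u,v}}
  A123: {{q,v},{u,v},{q,u,v}}
C dims 6,4,1; δ0: rk 3, SNF 1^3; δ1: rk 1, SNF 1^1
degree 0: 6−3−0 = 3 → Ȟ^0 ≅ Z^3
degree 1: 4−1−3 = 0 → Ȟ^1 ≅ 0
degree 2: 1−0−1 = 0 → Ȟ^2 ≅ 0

Ȟ^0 = Z^3, Ȟ^1 = 0 and Ȟ^2 = 0


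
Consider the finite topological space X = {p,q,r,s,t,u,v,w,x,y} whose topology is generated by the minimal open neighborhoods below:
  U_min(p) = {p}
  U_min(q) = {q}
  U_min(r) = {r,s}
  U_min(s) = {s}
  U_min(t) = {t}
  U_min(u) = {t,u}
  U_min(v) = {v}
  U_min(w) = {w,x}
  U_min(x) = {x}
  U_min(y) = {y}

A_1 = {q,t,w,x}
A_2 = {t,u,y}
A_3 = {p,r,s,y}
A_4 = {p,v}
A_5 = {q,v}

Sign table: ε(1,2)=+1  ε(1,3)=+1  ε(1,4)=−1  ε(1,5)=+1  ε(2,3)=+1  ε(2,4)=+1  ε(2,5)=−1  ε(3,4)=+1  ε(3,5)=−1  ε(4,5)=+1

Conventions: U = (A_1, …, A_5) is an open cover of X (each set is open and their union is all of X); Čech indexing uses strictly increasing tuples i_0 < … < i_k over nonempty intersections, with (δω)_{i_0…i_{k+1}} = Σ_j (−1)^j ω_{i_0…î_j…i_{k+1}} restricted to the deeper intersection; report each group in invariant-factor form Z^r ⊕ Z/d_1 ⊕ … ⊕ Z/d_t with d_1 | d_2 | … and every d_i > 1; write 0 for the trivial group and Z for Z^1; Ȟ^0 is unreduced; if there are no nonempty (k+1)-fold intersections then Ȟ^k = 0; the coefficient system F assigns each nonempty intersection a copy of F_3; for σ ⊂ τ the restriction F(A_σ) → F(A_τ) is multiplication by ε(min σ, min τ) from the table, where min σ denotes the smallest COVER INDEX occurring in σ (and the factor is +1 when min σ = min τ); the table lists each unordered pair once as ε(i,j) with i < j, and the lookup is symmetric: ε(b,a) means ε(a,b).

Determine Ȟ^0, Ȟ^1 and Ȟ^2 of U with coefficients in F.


Ȟ^0 ≅ Z/3; Ȟ^1 ≅ Z/3; Ȟ^2 ≅ 0

intersection data:
  A12={t} A15={q} A23={y} A34={p} A45={v}
C dims 5,5; δ0: rk_F3 4
Ȟ^0 = (5 − 4) − 0 = 1, so Ȟ^0 ≅ Z/3
Ȟ^1 = (5 − 0) − 4 = 1, so Ȟ^1 ≅ Z/3
Ȟ^2 = (0 − 0) − 0 = 0, so Ȟ^2 ≅ 0


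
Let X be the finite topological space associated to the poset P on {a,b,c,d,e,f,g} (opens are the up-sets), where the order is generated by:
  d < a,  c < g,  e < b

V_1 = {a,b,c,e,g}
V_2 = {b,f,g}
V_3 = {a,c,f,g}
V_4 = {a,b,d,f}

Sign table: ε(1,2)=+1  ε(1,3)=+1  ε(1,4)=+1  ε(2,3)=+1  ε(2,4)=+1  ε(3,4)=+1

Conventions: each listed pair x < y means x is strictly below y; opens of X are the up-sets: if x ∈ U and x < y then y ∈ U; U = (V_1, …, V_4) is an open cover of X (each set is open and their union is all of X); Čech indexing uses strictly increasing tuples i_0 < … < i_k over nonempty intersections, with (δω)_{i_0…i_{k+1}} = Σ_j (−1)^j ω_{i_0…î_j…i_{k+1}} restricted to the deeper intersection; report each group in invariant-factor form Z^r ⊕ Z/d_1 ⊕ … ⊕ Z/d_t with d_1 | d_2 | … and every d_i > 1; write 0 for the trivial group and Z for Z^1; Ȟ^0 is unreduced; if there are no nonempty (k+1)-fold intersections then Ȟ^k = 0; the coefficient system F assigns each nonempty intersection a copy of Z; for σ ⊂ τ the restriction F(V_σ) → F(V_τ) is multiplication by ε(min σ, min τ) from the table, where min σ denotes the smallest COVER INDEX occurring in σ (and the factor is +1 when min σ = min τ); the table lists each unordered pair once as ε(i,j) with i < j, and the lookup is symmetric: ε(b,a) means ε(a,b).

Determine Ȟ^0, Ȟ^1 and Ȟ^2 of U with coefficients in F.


Ȟ^0 ≅ Z, Ȟ^1 ≅ 0 and Ȟ^2 ≅ Z

nonempty overlaps:
  V12={b,g} V13={a,c,g} V14={a,b} V23={f,g} V24={b,f} V34={a,f}
  V123={g} V124={b} V134={a} V234={f}
C dims 4,6,4; δ0: rk 3, SNF 1^3; δ1: rk 3, SNF 1^3
degree 0: 4−3−0 = 1 → Ȟ^0 ≅ Z
degree 1: 6−3−3 = 0 → Ȟ^1 ≅ 0
degree 2: 4−0−3 = 1 → Ȟ^2 ≅ Z


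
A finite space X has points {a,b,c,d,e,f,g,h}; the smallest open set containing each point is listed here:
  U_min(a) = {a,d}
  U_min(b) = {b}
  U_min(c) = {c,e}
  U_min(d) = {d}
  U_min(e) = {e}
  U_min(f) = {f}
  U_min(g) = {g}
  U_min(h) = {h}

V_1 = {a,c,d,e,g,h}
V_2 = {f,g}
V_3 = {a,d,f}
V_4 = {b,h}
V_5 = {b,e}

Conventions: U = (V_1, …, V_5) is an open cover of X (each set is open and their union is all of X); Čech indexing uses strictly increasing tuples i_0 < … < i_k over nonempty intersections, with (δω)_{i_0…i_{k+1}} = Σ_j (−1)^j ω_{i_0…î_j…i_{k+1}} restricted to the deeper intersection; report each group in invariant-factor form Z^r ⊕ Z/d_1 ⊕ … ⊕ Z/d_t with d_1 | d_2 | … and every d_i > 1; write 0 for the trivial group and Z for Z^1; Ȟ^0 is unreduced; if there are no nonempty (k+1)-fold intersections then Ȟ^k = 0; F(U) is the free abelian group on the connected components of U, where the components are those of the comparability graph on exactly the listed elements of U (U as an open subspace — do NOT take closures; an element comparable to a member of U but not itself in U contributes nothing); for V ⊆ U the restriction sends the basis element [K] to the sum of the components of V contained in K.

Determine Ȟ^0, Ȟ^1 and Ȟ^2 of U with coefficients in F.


Ȟ^0(U;F) ≅ Z^6; Ȟ^1(U;F) ≅ 0; Ȟ^2(U;F) ≅ 0

intersection data:
  V12={g} V13={a,d} V14={h} V15={e} V23={f} V45={b}
components per intersection:
  V1: {a,d} {c,e} {g} {h}
  V2: {f} {g}
  V3: {a,d} {f}
  V4: {b} {h}
  V5: {b} {e}
  V12: {g}
  V13: {a,d}
  V14: {h}
  V15: {e}
  V23: {f}
  V45: {b}
C dims 12,6; δ0: rk 6, SNF 1^6
Ȟ^0 = (12 − 6) − 0 = 6, so Ȟ^0 ≅ Z^6
Ȟ^1 = (6 − 0) − 6 = 0, so Ȟ^1 ≅ 0
Ȟ^2 = (0 − 0) − 0 = 0, so Ȟ^2 ≅ 0


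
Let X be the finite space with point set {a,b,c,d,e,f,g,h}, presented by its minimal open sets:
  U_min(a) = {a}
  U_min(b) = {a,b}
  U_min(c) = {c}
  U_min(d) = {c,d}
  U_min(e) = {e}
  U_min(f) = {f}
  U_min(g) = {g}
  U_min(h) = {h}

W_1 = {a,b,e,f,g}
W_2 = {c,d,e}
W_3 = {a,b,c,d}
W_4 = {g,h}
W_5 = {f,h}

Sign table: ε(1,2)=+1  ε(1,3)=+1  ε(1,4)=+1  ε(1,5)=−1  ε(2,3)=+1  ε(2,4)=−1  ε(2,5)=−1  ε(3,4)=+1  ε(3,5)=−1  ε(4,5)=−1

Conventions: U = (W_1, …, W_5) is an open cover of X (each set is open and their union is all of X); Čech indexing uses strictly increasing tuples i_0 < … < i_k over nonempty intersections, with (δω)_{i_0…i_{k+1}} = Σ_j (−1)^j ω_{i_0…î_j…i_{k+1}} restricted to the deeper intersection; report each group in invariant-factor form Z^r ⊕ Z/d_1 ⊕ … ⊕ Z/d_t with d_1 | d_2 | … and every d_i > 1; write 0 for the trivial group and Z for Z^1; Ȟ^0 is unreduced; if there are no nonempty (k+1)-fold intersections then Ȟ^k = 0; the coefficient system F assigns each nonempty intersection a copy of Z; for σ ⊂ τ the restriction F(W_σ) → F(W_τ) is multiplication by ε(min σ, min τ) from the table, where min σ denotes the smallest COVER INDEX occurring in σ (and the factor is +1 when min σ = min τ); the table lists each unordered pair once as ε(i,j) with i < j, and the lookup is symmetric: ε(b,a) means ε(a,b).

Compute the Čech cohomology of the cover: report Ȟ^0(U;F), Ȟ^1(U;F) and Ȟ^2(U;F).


Ȟ^0 ≅ Z,  Ȟ^1 ≅ Z^2,  Ȟ^2 ≅ 0

intersection data:
  W12={e} W13={a,b} W14={g} W15={f} W23={c,d} W45={h}
C dims 5,6; δ0: rk 4, SNF 1^4
Ȟ^0 = (5 − 4) − 0 = 1, so Ȟ^0 ≅ Z
Ȟ^1 = (6 − 0) − 4 = 2, so Ȟ^1 ≅ Z^2
Ȟ^2 = (0 − 0) − 0 = 0, so Ȟ^2 ≅ 0


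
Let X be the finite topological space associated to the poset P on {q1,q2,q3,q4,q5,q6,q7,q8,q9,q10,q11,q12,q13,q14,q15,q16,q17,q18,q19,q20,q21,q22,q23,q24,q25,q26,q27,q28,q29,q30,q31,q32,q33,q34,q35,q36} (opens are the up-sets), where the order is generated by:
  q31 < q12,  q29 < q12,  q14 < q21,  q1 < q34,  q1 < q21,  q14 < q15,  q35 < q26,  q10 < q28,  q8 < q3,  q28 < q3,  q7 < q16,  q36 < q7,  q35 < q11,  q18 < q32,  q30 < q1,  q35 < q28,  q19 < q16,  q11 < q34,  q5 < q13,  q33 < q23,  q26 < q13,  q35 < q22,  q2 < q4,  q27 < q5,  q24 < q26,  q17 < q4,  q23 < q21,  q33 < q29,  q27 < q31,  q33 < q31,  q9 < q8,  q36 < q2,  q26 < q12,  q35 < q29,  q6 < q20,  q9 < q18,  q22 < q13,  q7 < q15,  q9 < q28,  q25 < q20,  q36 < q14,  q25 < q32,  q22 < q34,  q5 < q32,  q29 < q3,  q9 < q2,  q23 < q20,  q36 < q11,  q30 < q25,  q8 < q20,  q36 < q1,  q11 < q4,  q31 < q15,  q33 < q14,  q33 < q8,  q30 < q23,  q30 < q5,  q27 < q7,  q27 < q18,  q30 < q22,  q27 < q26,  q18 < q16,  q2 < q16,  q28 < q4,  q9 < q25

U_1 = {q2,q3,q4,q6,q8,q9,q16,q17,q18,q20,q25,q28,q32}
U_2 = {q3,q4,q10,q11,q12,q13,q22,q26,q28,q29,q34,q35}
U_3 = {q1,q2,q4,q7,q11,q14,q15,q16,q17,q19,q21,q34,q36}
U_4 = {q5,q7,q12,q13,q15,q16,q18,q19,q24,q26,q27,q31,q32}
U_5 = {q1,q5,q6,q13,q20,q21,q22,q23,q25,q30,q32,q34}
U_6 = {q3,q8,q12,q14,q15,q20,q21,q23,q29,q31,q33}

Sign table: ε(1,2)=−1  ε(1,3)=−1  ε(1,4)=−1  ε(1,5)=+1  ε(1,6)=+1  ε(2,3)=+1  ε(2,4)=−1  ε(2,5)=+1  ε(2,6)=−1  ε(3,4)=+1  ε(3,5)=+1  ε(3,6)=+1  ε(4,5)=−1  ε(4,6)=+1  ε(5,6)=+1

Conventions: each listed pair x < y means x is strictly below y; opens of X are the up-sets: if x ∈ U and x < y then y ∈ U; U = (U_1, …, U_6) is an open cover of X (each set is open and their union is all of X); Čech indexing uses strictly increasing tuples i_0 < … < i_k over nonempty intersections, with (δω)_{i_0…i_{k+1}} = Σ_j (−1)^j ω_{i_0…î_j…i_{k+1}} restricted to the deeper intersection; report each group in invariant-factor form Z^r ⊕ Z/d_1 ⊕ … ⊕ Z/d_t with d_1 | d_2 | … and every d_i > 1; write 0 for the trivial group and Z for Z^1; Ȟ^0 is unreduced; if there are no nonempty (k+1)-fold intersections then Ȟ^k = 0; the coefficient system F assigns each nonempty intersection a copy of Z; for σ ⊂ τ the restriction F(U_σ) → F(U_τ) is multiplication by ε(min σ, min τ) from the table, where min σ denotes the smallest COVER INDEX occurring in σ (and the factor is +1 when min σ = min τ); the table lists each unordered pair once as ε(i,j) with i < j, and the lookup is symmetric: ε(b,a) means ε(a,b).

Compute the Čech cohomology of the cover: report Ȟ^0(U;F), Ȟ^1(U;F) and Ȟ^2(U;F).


intersection data:
  U12={q3,q4,q28} U13={q2,q4,q16,q17} U14={q16,q18,q32} U15={q6,q20,q25,q32} U16={q3,q8,q20} U23={q4,q11,q34} U24={q12,q13,q26} U25={q13,q22,q34} U26={q3,q12,q29} U34={q7,q15,q16,q19} U35={q1,q21,q34} U36={q14,q15,q21} U45={q5,q13,q32} U46={q12,q15,q31} U56={q20,q21,q23}
  U123={q4} U126={q3} U134={q16} U145={q32} U156={q20} U235={q34} U245={q13} U246={q12} U346={q15} U356={q21}
C dims 6,15,10; δ0: rk 6, SNF 1^5·2; δ1: rk 9, SNF 1^9
Ȟ^0 = (6 − 6) − 0 = 0, so Ȟ^0 ≅ 0
Ȟ^1 = (15 − 9) − 6 = 0 plus torsion [2], so Ȟ^1 ≅ Z/2
Ȟ^2 = (10 − 0) − 9 = 1, so Ȟ^2 ≅ Z

Ȟ^0(U;F) ≅ 0, Ȟ^1(U;F) ≅ Z/2 and Ȟ^2(U;F) ≅ Z
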